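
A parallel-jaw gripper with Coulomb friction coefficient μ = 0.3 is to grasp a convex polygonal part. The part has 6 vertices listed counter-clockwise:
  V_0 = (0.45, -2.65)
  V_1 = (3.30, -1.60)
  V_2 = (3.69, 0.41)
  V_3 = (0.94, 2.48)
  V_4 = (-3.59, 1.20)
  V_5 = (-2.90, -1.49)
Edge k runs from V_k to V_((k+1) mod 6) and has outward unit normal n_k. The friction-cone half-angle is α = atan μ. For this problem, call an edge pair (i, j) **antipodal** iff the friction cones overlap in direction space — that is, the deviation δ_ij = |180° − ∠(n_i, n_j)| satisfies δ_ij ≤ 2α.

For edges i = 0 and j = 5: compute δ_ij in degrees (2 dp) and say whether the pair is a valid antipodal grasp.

α = atan 0.3 = 16.70°;  2α = 33.40°
edge 0: e_0 = (+2.85, +1.05);  n_0 = (+0.3457, -0.9383)
edge 5: e_5 = (+3.35, -1.16);  n_5 = (-0.3272, -0.9450)
∠(n_0, n_5) = 39.32°
δ = |180° − 39.32°| = 140.68°
140.68° > 2α = 33.40°  →  invalid

δ = 140.68°, invalid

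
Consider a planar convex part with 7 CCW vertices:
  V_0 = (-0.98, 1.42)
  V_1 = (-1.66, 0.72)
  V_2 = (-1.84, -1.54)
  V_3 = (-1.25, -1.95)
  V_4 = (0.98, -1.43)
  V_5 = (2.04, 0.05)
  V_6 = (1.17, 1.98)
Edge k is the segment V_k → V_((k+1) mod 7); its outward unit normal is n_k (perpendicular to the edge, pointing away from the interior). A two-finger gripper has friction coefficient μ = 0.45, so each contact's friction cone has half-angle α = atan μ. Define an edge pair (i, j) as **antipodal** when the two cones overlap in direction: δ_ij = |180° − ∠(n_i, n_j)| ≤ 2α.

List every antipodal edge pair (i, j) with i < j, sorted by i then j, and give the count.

count = 7; pairs: (0,3), (0,4), (1,4), (1,5), (2,5), (3,6), (4,6)

α = atan 0.45 = 24.23°;  2α = 48.46°
n_0 = (-0.7173, +0.6968)
n_1 = (-0.9968, +0.0794)
n_2 = (-0.5707, -0.8212)
n_3 = (+0.2271, -0.9739)
n_4 = (+0.8130, -0.5823)
n_5 = (+0.9117, +0.4110)
n_6 = (-0.2521, +0.9677)
  (0,1): δ = 140.38°  ·
  (0,2): δ = 80.63°  ·
  (0,3): δ = 32.70°  ✓
  (0,4): δ = 8.56°  ✓
  (0,5): δ = 68.43°  ·
  (0,6): δ = 148.77°  ·
  (1,2): δ = 120.24°  ·
  (1,3): δ = 72.32°  ·
  (1,4): δ = 31.06°  ✓
  (1,5): δ = 28.82°  ✓
  (1,6): δ = 109.15°  ·
  (2,3): δ = 132.08°  ·
  (2,4): δ = 90.81°  ·
  (2,5): δ = 30.94°  ✓
  (2,6): δ = 49.40°  ·
  (3,4): δ = 138.74°  ·
  (3,5): δ = 78.86°  ·
  (3,6): δ = 1.47°  ✓
  (4,5): δ = 120.12°  ·
  (4,6): δ = 39.79°  ✓
  (5,6): δ = 99.67°  ·
antipodal pairs: 7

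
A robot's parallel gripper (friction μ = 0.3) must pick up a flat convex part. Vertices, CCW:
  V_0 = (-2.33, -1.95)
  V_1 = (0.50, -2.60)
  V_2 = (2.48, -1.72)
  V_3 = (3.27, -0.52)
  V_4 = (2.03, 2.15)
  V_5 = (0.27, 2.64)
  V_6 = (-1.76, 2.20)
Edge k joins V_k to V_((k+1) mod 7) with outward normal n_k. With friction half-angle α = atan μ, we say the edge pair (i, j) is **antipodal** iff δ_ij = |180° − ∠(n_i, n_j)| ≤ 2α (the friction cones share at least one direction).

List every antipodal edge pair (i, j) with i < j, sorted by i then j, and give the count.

count = 5; pairs: (0,4), (0,5), (1,5), (2,6), (3,6)

α = atan 0.3 = 16.70°;  2α = 33.40°
n_0 = (-0.2239, -0.9746)
n_1 = (+0.4061, -0.9138)
n_2 = (+0.8352, -0.5499)
n_3 = (+0.9070, +0.4212)
n_4 = (+0.2682, +0.9634)
n_5 = (-0.2118, +0.9773)
n_6 = (-0.9907, +0.1361)
  (0,1): δ = 143.10°  ·
  (0,2): δ = 110.42°  ·
  (0,3): δ = 52.15°  ·
  (0,4): δ = 2.62°  ✓
  (0,5): δ = 25.17°  ✓
  (0,6): δ = 95.11°  ·
  (1,2): δ = 147.32°  ·
  (1,3): δ = 89.05°  ·
  (1,4): δ = 39.52°  ·
  (1,5): δ = 11.73°  ✓
  (1,6): δ = 58.22°  ·
  (2,3): δ = 121.73°  ·
  (2,4): δ = 72.20°  ·
  (2,5): δ = 44.41°  ·
  (2,6): δ = 25.54°  ✓
  (3,4): δ = 130.47°  ·
  (3,5): δ = 102.68°  ·
  (3,6): δ = 32.73°  ✓
  (4,5): δ = 152.21°  ·
  (4,6): δ = 82.26°  ·
  (5,6): δ = 110.05°  ·
antipodal pairs: 5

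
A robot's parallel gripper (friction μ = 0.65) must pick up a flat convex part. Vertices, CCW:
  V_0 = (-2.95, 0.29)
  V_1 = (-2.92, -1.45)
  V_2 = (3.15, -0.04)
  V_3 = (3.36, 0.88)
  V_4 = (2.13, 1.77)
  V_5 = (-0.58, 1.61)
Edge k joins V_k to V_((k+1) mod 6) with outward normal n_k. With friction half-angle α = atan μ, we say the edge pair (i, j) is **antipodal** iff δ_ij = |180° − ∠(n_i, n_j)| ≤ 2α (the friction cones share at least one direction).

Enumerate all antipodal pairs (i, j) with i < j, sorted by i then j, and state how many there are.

count = 6; pairs: (0,2), (0,3), (1,3), (1,4), (1,5), (2,5)

α = atan 0.65 = 33.02°;  2α = 66.05°
n_0 = (-0.9999, -0.0172)
n_1 = (+0.2263, -0.9741)
n_2 = (+0.9749, -0.2225)
n_3 = (+0.5862, +0.8102)
n_4 = (-0.0589, +0.9983)
n_5 = (-0.4866, +0.8736)
  (0,1): δ = 77.91°  ·
  (0,2): δ = 13.85°  ✓
  (0,3): δ = 53.12°  ✓
  (0,4): δ = 92.39°  ·
  (0,5): δ = 118.13°  ·
  (1,2): δ = 115.94°  ·
  (1,3): δ = 48.97°  ✓
  (1,4): δ = 9.70°  ✓
  (1,5): δ = 16.04°  ✓
  (2,3): δ = 113.03°  ·
  (2,4): δ = 73.76°  ·
  (2,5): δ = 48.03°  ✓
  (3,4): δ = 140.73°  ·
  (3,5): δ = 115.00°  ·
  (4,5): δ = 154.26°  ·
antipodal pairs: 6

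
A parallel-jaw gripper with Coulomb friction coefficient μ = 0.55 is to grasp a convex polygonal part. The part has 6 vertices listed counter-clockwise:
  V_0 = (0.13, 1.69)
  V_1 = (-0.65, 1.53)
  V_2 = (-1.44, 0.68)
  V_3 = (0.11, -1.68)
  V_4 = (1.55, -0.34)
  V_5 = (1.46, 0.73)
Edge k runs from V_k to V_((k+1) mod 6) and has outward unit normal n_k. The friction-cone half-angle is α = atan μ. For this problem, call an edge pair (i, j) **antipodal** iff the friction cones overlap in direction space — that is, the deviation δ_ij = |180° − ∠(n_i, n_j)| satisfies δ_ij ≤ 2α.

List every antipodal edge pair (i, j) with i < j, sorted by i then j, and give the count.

α = atan 0.55 = 28.81°;  2α = 57.62°
n_0 = (-0.2009, +0.9796)
n_1 = (-0.7325, +0.6808)
n_2 = (-0.8358, -0.5490)
n_3 = (+0.6812, -0.7321)
n_4 = (+0.9965, +0.0838)
n_5 = (+0.5853, +0.8108)
  (0,1): δ = 144.50°  ·
  (0,2): δ = 68.30°  ·
  (0,3): δ = 31.35°  ✓
  (0,4): δ = 83.22°  ·
  (0,5): δ = 132.59°  ·
  (1,2): δ = 103.80°  ·
  (1,3): δ = 4.16°  ✓
  (1,4): δ = 47.71°  ✓
  (1,5): δ = 97.08°  ·
  (2,3): δ = 80.36°  ·
  (2,4): δ = 28.49°  ✓
  (2,5): δ = 20.88°  ✓
  (3,4): δ = 128.13°  ·
  (3,5): δ = 78.76°  ·
  (4,5): δ = 130.63°  ·
antipodal pairs: 5

count = 5; pairs: (0,3), (1,3), (1,4), (2,4), (2,5)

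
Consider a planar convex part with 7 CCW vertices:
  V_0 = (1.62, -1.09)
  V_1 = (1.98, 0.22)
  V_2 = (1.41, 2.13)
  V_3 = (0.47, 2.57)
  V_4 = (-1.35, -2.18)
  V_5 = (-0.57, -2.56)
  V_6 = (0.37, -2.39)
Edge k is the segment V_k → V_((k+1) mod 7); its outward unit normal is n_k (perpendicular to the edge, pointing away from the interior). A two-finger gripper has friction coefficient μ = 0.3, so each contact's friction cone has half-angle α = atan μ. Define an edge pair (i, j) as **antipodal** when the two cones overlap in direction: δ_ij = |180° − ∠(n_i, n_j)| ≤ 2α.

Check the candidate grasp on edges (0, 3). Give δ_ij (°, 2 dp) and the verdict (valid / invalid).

α = atan 0.3 = 16.70°;  2α = 33.40°
edge 0: e_0 = (+0.36, +1.31);  n_0 = (+0.9643, -0.2650)
edge 3: e_3 = (-1.82, -4.75);  n_3 = (-0.9338, +0.3578)
∠(n_0, n_3) = 174.40°
δ = |180° − 174.40°| = 5.60°
5.60° ≤ 2α = 33.40°  →  valid

δ = 5.60°, valid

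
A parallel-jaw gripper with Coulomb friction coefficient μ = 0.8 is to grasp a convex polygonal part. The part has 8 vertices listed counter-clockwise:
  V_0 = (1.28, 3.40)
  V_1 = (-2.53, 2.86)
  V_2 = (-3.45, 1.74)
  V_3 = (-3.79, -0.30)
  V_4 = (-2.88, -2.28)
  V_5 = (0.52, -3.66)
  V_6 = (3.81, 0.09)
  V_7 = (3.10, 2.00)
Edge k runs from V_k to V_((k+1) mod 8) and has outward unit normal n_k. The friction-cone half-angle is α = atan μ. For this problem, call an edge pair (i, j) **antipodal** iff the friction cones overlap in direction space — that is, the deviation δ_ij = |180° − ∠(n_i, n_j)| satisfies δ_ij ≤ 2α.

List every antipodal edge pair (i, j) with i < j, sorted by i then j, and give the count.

α = atan 0.8 = 38.66°;  2α = 77.32°
n_0 = (-0.1403, +0.9901)
n_1 = (-0.7727, +0.6347)
n_2 = (-0.9864, +0.1644)
n_3 = (-0.9086, -0.4176)
n_4 = (-0.3761, -0.9266)
n_5 = (+0.7517, -0.6595)
n_6 = (+0.9373, +0.3484)
n_7 = (+0.6097, +0.7926)
  (0,1): δ = 137.47°  ·
  (0,2): δ = 107.53°  ·
  (0,3): δ = 73.38°  ✓
  (0,4): δ = 30.16°  ✓
  (0,5): δ = 40.67°  ✓
  (0,6): δ = 102.32°  ·
  (0,7): δ = 134.36°  ·
  (1,2): δ = 150.06°  ·
  (1,3): δ = 115.92°  ·
  (1,4): δ = 72.69°  ✓
  (1,5): δ = 1.86°  ✓
  (1,6): δ = 59.79°  ✓
  (1,7): δ = 91.83°  ·
  (2,3): δ = 145.85°  ·
  (2,4): δ = 102.63°  ·
  (2,5): δ = 31.80°  ✓
  (2,6): δ = 29.85°  ✓
  (2,7): δ = 61.89°  ✓
  (3,4): δ = 136.77°  ·
  (3,5): δ = 65.94°  ✓
  (3,6): δ = 4.29°  ✓
  (3,7): δ = 27.75°  ✓
  (4,5): δ = 109.17°  ·
  (4,6): δ = 47.52°  ✓
  (4,7): δ = 15.48°  ✓
  (5,6): δ = 118.35°  ·
  (5,7): δ = 86.31°  ·
  (6,7): δ = 147.96°  ·
antipodal pairs: 14

count = 14; pairs: (0,3), (0,4), (0,5), (1,4), (1,5), (1,6), (2,5), (2,6), (2,7), (3,5), (3,6), (3,7), (4,6), (4,7)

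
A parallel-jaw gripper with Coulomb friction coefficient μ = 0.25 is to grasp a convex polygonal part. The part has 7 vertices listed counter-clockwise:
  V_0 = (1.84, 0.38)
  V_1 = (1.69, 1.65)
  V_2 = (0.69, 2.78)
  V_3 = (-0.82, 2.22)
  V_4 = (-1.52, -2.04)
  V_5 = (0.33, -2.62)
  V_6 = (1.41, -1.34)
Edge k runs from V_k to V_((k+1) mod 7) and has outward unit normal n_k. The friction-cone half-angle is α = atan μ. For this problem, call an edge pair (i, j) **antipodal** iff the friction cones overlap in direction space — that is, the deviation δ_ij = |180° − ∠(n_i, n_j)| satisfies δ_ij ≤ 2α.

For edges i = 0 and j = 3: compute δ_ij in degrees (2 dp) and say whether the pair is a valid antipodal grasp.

δ = 16.07°, valid

α = atan 0.25 = 14.04°;  2α = 28.07°
edge 0: e_0 = (-0.15, +1.27);  n_0 = (+0.9931, +0.1173)
edge 3: e_3 = (-0.70, -4.26);  n_3 = (-0.9868, +0.1621)
∠(n_0, n_3) = 163.93°
δ = |180° − 163.93°| = 16.07°
16.07° ≤ 2α = 28.07°  →  valid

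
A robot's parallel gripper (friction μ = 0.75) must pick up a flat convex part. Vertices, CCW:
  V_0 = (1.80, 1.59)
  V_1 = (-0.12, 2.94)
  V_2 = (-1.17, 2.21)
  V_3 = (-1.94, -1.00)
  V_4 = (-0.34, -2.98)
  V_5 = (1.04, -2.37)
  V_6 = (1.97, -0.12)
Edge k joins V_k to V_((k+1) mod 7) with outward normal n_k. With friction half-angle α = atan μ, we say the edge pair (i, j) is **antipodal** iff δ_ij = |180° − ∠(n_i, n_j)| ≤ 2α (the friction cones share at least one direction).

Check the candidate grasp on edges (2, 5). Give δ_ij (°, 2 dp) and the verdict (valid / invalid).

δ = 8.97°, valid

α = atan 0.75 = 36.87°;  2α = 73.74°
edge 2: e_2 = (-0.77, -3.21);  n_2 = (-0.9724, +0.2333)
edge 5: e_5 = (+0.93, +2.25);  n_5 = (+0.9242, -0.3820)
∠(n_2, n_5) = 171.03°
δ = |180° − 171.03°| = 8.97°
8.97° ≤ 2α = 73.74°  →  valid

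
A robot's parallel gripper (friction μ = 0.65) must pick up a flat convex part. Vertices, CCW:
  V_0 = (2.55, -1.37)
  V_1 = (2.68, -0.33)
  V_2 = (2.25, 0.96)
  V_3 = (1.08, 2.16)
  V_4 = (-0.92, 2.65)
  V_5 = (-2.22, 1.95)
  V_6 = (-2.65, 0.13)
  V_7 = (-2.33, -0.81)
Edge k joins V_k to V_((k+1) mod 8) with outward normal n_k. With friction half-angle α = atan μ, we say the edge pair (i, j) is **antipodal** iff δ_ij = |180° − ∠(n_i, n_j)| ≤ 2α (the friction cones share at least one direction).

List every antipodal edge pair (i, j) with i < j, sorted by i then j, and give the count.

count = 12; pairs: (0,4), (0,5), (0,6), (1,5), (1,6), (1,7), (2,5), (2,6), (2,7), (3,6), (3,7), (4,7)

α = atan 0.65 = 33.02°;  2α = 66.05°
n_0 = (+0.9923, -0.1240)
n_1 = (+0.9487, +0.3162)
n_2 = (+0.7160, +0.6981)
n_3 = (+0.2380, +0.9713)
n_4 = (-0.4741, +0.8805)
n_5 = (-0.9732, +0.2299)
n_6 = (-0.9466, -0.3223)
n_7 = (-0.1140, -0.9935)
  (0,1): δ = 154.44°  ·
  (0,2): δ = 128.60°  ·
  (0,3): δ = 96.64°  ·
  (0,4): δ = 54.57°  ✓
  (0,5): δ = 6.17°  ✓
  (0,6): δ = 25.92°  ✓
  (0,7): δ = 90.58°  ·
  (1,2): δ = 154.16°  ·
  (1,3): δ = 122.20°  ·
  (1,4): δ = 80.13°  ·
  (1,5): δ = 31.73°  ✓
  (1,6): δ = 0.36°  ✓
  (1,7): δ = 65.02°  ✓
  (2,3): δ = 148.04°  ·
  (2,4): δ = 105.97°  ·
  (2,5): δ = 57.57°  ✓
  (2,6): δ = 25.47°  ✓
  (2,7): δ = 39.18°  ✓
  (3,4): δ = 137.93°  ·
  (3,5): δ = 89.53°  ·
  (3,6): δ = 57.43°  ✓
  (3,7): δ = 7.22°  ✓
  (4,5): δ = 131.59°  ·
  (4,6): δ = 99.50°  ·
  (4,7): δ = 34.85°  ✓
  (5,6): δ = 147.91°  ·
  (5,7): δ = 83.25°  ·
  (6,7): δ = 115.35°  ·
antipodal pairs: 12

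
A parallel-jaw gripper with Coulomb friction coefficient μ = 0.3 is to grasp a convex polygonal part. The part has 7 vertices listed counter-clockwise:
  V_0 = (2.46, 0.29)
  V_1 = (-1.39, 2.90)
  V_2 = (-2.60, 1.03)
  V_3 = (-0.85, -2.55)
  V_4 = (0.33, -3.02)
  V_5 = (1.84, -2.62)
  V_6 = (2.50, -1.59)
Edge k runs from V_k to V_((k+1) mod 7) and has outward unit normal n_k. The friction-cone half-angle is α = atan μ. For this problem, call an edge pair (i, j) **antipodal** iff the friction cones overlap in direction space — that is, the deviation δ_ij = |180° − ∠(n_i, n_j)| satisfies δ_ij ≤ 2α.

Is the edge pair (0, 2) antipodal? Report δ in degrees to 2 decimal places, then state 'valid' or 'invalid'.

δ = 29.82°, valid

α = atan 0.3 = 16.70°;  2α = 33.40°
edge 0: e_0 = (-3.85, +2.61);  n_0 = (+0.5611, +0.8277)
edge 2: e_2 = (+1.75, -3.58);  n_2 = (-0.8984, -0.4392)
∠(n_0, n_2) = 150.18°
δ = |180° − 150.18°| = 29.82°
29.82° ≤ 2α = 33.40°  →  valid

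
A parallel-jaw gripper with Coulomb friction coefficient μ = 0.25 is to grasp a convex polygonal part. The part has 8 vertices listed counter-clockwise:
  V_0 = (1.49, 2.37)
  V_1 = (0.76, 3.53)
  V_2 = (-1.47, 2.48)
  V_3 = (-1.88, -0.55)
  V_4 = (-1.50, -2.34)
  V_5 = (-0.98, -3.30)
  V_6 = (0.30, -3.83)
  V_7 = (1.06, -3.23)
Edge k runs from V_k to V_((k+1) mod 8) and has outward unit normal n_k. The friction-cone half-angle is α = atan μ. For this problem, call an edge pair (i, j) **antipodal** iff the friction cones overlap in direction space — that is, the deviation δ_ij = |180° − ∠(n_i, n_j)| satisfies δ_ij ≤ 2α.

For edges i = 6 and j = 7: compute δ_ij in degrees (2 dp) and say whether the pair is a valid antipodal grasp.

δ = 132.68°, invalid

α = atan 0.25 = 14.04°;  2α = 28.07°
edge 6: e_6 = (+0.76, +0.60);  n_6 = (+0.6196, -0.7849)
edge 7: e_7 = (+0.43, +5.60);  n_7 = (+0.9971, -0.0766)
∠(n_6, n_7) = 47.32°
δ = |180° − 47.32°| = 132.68°
132.68° > 2α = 28.07°  →  invalid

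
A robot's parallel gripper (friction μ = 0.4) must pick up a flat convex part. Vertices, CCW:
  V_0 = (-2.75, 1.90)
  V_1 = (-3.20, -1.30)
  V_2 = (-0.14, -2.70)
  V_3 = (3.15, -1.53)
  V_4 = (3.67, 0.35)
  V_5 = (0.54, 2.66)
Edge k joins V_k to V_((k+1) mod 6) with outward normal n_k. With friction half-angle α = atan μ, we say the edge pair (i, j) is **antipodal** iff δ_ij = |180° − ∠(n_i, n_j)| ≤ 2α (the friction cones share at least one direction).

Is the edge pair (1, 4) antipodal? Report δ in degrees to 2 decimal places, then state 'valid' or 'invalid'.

δ = 11.84°, valid

α = atan 0.4 = 21.80°;  2α = 43.60°
edge 1: e_1 = (+3.06, -1.40);  n_1 = (-0.4160, -0.9093)
edge 4: e_4 = (-3.13, +2.31);  n_4 = (+0.5938, +0.8046)
∠(n_1, n_4) = 168.16°
δ = |180° − 168.16°| = 11.84°
11.84° ≤ 2α = 43.60°  →  valid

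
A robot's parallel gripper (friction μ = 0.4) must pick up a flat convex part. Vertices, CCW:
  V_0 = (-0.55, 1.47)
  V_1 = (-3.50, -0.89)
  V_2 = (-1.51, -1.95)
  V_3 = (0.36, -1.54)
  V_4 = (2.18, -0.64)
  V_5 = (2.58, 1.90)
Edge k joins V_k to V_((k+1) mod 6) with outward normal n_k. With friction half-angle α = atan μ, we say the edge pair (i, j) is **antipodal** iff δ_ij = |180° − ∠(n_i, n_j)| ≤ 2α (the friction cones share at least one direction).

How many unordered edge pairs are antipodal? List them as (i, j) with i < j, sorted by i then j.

count = 6; pairs: (0,2), (0,3), (0,4), (1,5), (2,5), (3,5)

α = atan 0.4 = 21.80°;  2α = 43.60°
n_0 = (-0.6247, +0.7809)
n_1 = (-0.4701, -0.8826)
n_2 = (+0.2142, -0.9768)
n_3 = (+0.4433, -0.8964)
n_4 = (+0.9878, -0.1556)
n_5 = (-0.1361, +0.9907)
  (0,1): δ = 66.70°  ·
  (0,2): δ = 26.29°  ✓
  (0,3): δ = 12.35°  ✓
  (0,4): δ = 42.39°  ✓
  (0,5): δ = 149.16°  ·
  (1,2): δ = 139.59°  ·
  (1,3): δ = 125.64°  ·
  (1,4): δ = 70.91°  ·
  (1,5): δ = 35.86°  ✓
  (2,3): δ = 166.05°  ·
  (2,4): δ = 111.32°  ·
  (2,5): δ = 4.54°  ✓
  (3,4): δ = 125.26°  ·
  (3,5): δ = 18.49°  ✓
  (4,5): δ = 73.23°  ·
antipodal pairs: 6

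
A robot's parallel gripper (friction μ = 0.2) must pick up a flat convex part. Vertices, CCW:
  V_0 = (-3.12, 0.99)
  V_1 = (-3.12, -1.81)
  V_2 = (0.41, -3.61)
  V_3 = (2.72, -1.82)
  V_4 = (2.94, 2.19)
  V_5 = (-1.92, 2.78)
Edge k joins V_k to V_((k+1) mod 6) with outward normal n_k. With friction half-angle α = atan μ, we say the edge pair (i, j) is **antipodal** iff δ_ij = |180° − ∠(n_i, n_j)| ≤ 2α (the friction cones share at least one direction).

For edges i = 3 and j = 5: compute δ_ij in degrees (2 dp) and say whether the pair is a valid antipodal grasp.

δ = 30.70°, invalid

α = atan 0.2 = 11.31°;  2α = 22.62°
edge 3: e_3 = (+0.22, +4.01);  n_3 = (+0.9985, -0.0548)
edge 5: e_5 = (-1.20, -1.79);  n_5 = (-0.8306, +0.5568)
∠(n_3, n_5) = 149.30°
δ = |180° − 149.30°| = 30.70°
30.70° > 2α = 22.62°  →  invalid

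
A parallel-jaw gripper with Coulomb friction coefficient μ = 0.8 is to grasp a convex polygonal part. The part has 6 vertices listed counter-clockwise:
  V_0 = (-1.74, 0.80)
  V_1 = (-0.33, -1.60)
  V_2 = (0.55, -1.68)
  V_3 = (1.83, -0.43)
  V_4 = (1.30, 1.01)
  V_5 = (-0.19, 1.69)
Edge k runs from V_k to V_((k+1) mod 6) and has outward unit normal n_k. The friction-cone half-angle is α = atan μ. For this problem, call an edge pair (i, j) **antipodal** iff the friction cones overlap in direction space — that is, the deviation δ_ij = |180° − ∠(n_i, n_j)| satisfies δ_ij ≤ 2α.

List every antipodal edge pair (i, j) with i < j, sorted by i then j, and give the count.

count = 8; pairs: (0,2), (0,3), (0,4), (1,3), (1,4), (1,5), (2,4), (2,5)

α = atan 0.8 = 38.66°;  2α = 77.32°
n_0 = (-0.8622, -0.5065)
n_1 = (-0.0905, -0.9959)
n_2 = (+0.6987, -0.7154)
n_3 = (+0.9385, +0.3454)
n_4 = (+0.4152, +0.9097)
n_5 = (-0.4979, +0.8672)
  (0,1): δ = 125.63°  ·
  (0,2): δ = 76.11°  ✓
  (0,3): δ = 10.23°  ✓
  (0,4): δ = 35.03°  ✓
  (0,5): δ = 89.43°  ·
  (1,2): δ = 130.48°  ·
  (1,3): δ = 64.60°  ✓
  (1,4): δ = 19.34°  ✓
  (1,5): δ = 35.06°  ✓
  (2,3): δ = 114.11°  ·
  (2,4): δ = 68.85°  ✓
  (2,5): δ = 14.46°  ✓
  (3,4): δ = 134.74°  ·
  (3,5): δ = 80.34°  ·
  (4,5): δ = 125.61°  ·
antipodal pairs: 8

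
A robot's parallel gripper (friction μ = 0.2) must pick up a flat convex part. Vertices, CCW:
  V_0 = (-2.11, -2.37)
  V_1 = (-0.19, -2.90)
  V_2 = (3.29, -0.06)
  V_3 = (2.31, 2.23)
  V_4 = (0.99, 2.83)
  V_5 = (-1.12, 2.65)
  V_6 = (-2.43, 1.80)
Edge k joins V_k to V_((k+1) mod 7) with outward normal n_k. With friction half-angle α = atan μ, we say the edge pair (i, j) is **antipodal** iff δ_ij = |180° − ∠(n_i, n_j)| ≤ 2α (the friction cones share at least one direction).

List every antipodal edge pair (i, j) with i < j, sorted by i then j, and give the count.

α = atan 0.2 = 11.31°;  2α = 22.62°
n_0 = (-0.2661, -0.9639)
n_1 = (+0.6323, -0.7748)
n_2 = (+0.9194, +0.3934)
n_3 = (+0.4138, +0.9104)
n_4 = (-0.0850, +0.9964)
n_5 = (-0.5443, +0.8389)
n_6 = (-0.9971, -0.0765)
  (0,1): δ = 125.35°  ·
  (0,2): δ = 51.40°  ·
  (0,3): δ = 9.01°  ✓
  (0,4): δ = 20.31°  ✓
  (0,5): δ = 48.41°  ·
  (0,6): δ = 109.82°  ·
  (1,2): δ = 106.05°  ·
  (1,3): δ = 63.66°  ·
  (1,4): δ = 34.34°  ·
  (1,5): δ = 6.24°  ✓
  (1,6): δ = 55.17°  ·
  (2,3): δ = 137.61°  ·
  (2,4): δ = 108.29°  ·
  (2,5): δ = 80.19°  ·
  (2,6): δ = 18.78°  ✓
  (3,4): δ = 150.68°  ·
  (3,5): δ = 122.58°  ·
  (3,6): δ = 61.17°  ·
  (4,5): δ = 151.90°  ·
  (4,6): δ = 90.49°  ·
  (5,6): δ = 118.59°  ·
antipodal pairs: 4

count = 4; pairs: (0,3), (0,4), (1,5), (2,6)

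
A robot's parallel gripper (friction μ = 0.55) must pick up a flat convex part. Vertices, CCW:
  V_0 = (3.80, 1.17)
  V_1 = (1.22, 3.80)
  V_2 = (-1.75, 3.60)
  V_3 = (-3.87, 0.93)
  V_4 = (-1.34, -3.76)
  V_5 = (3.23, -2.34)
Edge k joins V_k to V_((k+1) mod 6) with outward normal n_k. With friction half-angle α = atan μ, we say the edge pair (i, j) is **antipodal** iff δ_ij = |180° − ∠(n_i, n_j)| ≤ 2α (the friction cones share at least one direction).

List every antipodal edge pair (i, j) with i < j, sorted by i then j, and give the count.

α = atan 0.55 = 28.81°;  2α = 57.62°
n_0 = (+0.7139, +0.7003)
n_1 = (-0.0672, +0.9977)
n_2 = (-0.7832, +0.6218)
n_3 = (-0.8801, -0.4748)
n_4 = (+0.2967, -0.9550)
n_5 = (+0.9871, -0.1603)
  (0,1): δ = 130.60°  ·
  (0,2): δ = 82.90°  ·
  (0,3): δ = 16.11°  ✓
  (0,4): δ = 62.81°  ·
  (0,5): δ = 126.33°  ·
  (1,2): δ = 132.30°  ·
  (1,3): δ = 65.51°  ·
  (1,4): δ = 13.41°  ✓
  (1,5): δ = 76.92°  ·
  (2,3): δ = 113.21°  ·
  (2,4): δ = 34.29°  ✓
  (2,5): δ = 29.23°  ✓
  (3,4): δ = 101.08°  ·
  (3,5): δ = 37.57°  ✓
  (4,5): δ = 116.49°  ·
antipodal pairs: 5

count = 5; pairs: (0,3), (1,4), (2,4), (2,5), (3,5)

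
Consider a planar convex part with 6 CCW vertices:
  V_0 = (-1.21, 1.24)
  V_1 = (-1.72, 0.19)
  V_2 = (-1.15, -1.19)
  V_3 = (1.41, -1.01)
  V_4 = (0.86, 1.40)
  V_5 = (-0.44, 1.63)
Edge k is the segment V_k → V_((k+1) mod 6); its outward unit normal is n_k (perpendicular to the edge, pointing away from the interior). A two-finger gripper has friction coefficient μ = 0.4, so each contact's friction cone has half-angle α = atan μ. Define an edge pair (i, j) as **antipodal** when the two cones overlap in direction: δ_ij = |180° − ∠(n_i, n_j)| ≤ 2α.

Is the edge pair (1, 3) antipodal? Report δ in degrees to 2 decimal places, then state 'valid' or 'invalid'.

α = atan 0.4 = 21.80°;  2α = 43.60°
edge 1: e_1 = (+0.57, -1.38);  n_1 = (-0.9243, -0.3818)
edge 3: e_3 = (-0.55, +2.41);  n_3 = (+0.9749, +0.2225)
∠(n_1, n_3) = 170.41°
δ = |180° − 170.41°| = 9.59°
9.59° ≤ 2α = 43.60°  →  valid

δ = 9.59°, valid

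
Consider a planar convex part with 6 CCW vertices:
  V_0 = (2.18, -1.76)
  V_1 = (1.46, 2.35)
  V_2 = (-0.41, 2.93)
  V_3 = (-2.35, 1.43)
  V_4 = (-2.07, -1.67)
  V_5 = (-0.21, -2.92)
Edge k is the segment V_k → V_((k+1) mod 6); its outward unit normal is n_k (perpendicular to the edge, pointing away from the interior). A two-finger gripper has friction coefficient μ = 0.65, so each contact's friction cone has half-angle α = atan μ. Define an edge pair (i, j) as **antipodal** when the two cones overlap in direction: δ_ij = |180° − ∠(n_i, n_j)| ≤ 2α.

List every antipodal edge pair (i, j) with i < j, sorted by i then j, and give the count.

α = atan 0.65 = 33.02°;  2α = 66.05°
n_0 = (+0.9850, +0.1726)
n_1 = (+0.2962, +0.9551)
n_2 = (-0.6117, +0.7911)
n_3 = (-0.9959, -0.0900)
n_4 = (-0.5578, -0.8300)
n_5 = (+0.4366, -0.8996)
  (0,1): δ = 117.17°  ·
  (0,2): δ = 62.23°  ✓
  (0,3): δ = 4.78°  ✓
  (0,4): δ = 46.16°  ✓
  (0,5): δ = 105.95°  ·
  (1,2): δ = 125.06°  ·
  (1,3): δ = 67.61°  ·
  (1,4): δ = 16.67°  ✓
  (1,5): δ = 43.12°  ✓
  (2,3): δ = 122.55°  ·
  (2,4): δ = 71.61°  ·
  (2,5): δ = 11.82°  ✓
  (3,4): δ = 129.06°  ·
  (3,5): δ = 69.27°  ·
  (4,5): δ = 120.21°  ·
antipodal pairs: 6

count = 6; pairs: (0,2), (0,3), (0,4), (1,4), (1,5), (2,5)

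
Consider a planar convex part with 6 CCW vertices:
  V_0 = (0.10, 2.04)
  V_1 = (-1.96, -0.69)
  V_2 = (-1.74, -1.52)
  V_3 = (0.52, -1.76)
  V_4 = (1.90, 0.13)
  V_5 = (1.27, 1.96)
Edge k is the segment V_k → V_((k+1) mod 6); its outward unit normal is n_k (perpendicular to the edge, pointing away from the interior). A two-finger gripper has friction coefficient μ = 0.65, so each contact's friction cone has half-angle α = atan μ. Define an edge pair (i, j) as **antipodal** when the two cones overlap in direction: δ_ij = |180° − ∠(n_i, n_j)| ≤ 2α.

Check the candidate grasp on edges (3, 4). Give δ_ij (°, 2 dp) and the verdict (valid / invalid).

δ = 124.87°, invalid

α = atan 0.65 = 33.02°;  2α = 66.05°
edge 3: e_3 = (+1.38, +1.89);  n_3 = (+0.8076, -0.5897)
edge 4: e_4 = (-0.63, +1.83);  n_4 = (+0.9455, +0.3255)
∠(n_3, n_4) = 55.13°
δ = |180° − 55.13°| = 124.87°
124.87° > 2α = 66.05°  →  invalid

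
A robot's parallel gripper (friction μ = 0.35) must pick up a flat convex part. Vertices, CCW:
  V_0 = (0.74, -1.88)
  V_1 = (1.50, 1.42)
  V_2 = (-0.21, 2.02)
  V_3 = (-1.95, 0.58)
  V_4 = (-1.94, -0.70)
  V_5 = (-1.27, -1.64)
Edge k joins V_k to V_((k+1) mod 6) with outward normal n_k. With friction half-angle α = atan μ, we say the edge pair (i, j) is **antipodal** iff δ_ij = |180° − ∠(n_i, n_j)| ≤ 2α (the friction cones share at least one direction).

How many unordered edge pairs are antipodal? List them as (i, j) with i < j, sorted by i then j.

count = 4; pairs: (0,2), (0,3), (1,4), (1,5)

α = atan 0.35 = 19.29°;  2α = 38.58°
n_0 = (+0.9745, -0.2244)
n_1 = (+0.3311, +0.9436)
n_2 = (-0.6376, +0.7704)
n_3 = (-1.0000, -0.0078)
n_4 = (-0.8143, -0.5804)
n_5 = (-0.1186, -0.9929)
  (0,1): δ = 96.37°  ·
  (0,2): δ = 37.42°  ✓
  (0,3): δ = 13.42°  ✓
  (0,4): δ = 48.45°  ·
  (0,5): δ = 96.16°  ·
  (1,2): δ = 121.05°  ·
  (1,3): δ = 70.22°  ·
  (1,4): δ = 35.19°  ✓
  (1,5): δ = 12.53°  ✓
  (2,3): δ = 129.16°  ·
  (2,4): δ = 94.13°  ·
  (2,5): δ = 46.42°  ·
  (3,4): δ = 144.97°  ·
  (3,5): δ = 97.26°  ·
  (4,5): δ = 132.29°  ·
antipodal pairs: 4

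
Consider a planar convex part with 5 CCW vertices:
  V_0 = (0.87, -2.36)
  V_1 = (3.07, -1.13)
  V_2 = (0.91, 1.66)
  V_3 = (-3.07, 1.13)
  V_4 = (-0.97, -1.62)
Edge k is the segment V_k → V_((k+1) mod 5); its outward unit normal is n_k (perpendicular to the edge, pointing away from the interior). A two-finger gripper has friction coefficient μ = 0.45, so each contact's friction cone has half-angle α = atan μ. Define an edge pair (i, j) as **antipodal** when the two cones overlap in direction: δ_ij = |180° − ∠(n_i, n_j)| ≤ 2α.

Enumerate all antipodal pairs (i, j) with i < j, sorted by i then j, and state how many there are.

α = atan 0.45 = 24.23°;  2α = 48.46°
n_0 = (+0.4880, -0.8728)
n_1 = (+0.7907, +0.6122)
n_2 = (-0.1320, +0.9912)
n_3 = (-0.7948, -0.6069)
n_4 = (-0.3731, -0.9278)
  (0,1): δ = 81.46°  ·
  (0,2): δ = 21.62°  ✓
  (0,3): δ = 98.16°  ·
  (0,4): δ = 128.88°  ·
  (1,2): δ = 120.16°  ·
  (1,3): δ = 0.38°  ✓
  (1,4): δ = 30.34°  ✓
  (2,3): δ = 60.22°  ·
  (2,4): δ = 29.49°  ✓
  (3,4): δ = 149.28°  ·
antipodal pairs: 4

count = 4; pairs: (0,2), (1,3), (1,4), (2,4)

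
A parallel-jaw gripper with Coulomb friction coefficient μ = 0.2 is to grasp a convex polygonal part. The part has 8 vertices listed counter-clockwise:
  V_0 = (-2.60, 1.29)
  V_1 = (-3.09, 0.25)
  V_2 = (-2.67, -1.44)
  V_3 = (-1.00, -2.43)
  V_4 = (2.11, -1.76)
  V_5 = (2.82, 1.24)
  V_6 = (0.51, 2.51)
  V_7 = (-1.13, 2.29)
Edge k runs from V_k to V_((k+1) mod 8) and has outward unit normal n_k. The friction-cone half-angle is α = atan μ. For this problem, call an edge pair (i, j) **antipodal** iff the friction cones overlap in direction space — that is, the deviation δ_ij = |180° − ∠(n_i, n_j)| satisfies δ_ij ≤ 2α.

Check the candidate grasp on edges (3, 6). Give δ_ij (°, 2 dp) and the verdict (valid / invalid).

δ = 4.52°, valid

α = atan 0.2 = 11.31°;  2α = 22.62°
edge 3: e_3 = (+3.11, +0.67);  n_3 = (+0.2106, -0.9776)
edge 6: e_6 = (-1.64, -0.22);  n_6 = (-0.1330, +0.9911)
∠(n_3, n_6) = 175.48°
δ = |180° − 175.48°| = 4.52°
4.52° ≤ 2α = 22.62°  →  valid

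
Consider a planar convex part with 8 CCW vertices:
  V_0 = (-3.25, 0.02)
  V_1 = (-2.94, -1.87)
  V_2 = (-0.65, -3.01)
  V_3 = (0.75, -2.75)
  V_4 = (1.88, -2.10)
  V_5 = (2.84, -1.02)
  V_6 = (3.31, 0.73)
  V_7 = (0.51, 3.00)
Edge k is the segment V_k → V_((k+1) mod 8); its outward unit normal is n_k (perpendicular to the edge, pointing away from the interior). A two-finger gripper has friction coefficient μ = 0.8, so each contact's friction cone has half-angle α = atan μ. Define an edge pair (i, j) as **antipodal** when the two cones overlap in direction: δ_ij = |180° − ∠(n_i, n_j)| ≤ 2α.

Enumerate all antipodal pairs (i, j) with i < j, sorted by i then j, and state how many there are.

α = atan 0.8 = 38.66°;  2α = 77.32°
n_0 = (-0.9868, -0.1619)
n_1 = (-0.4456, -0.8952)
n_2 = (+0.1826, -0.9832)
n_3 = (+0.4986, -0.8668)
n_4 = (+0.7474, -0.6644)
n_5 = (+0.9658, -0.2594)
n_6 = (+0.6298, +0.7768)
n_7 = (-0.6211, +0.7837)
  (0,1): δ = 125.78°  ·
  (0,2): δ = 88.79°  ·
  (0,3): δ = 69.41°  ✓
  (0,4): δ = 50.95°  ✓
  (0,5): δ = 24.35°  ✓
  (0,6): δ = 41.65°  ✓
  (0,7): δ = 119.08°  ·
  (1,2): δ = 143.01°  ·
  (1,3): δ = 123.63°  ·
  (1,4): δ = 105.17°  ·
  (1,5): δ = 78.57°  ·
  (1,6): δ = 12.57°  ✓
  (1,7): δ = 64.86°  ✓
  (2,3): δ = 160.61°  ·
  (2,4): δ = 142.15°  ·
  (2,5): δ = 115.55°  ·
  (2,6): δ = 49.55°  ✓
  (2,7): δ = 27.88°  ✓
  (3,4): δ = 161.54°  ·
  (3,5): δ = 134.94°  ·
  (3,6): δ = 68.94°  ✓
  (3,7): δ = 8.49°  ✓
  (4,5): δ = 153.40°  ·
  (4,6): δ = 87.40°  ·
  (4,7): δ = 9.97°  ✓
  (5,6): δ = 114.00°  ·
  (5,7): δ = 36.57°  ✓
  (6,7): δ = 102.57°  ·
antipodal pairs: 12

count = 12; pairs: (0,3), (0,4), (0,5), (0,6), (1,6), (1,7), (2,6), (2,7), (3,6), (3,7), (4,7), (5,7)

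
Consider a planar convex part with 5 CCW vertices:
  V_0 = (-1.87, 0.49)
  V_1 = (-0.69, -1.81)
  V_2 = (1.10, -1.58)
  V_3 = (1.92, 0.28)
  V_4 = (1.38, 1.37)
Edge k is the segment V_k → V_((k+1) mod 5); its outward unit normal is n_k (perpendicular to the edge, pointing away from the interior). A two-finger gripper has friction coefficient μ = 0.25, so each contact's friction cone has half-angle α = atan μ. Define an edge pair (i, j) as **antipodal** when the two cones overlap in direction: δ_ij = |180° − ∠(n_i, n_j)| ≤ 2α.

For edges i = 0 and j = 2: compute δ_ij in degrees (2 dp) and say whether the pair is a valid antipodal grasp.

δ = 50.95°, invalid

α = atan 0.25 = 14.04°;  2α = 28.07°
edge 0: e_0 = (+1.18, -2.30);  n_0 = (-0.8897, -0.4565)
edge 2: e_2 = (+0.82, +1.86);  n_2 = (+0.9150, -0.4034)
∠(n_0, n_2) = 129.05°
δ = |180° − 129.05°| = 50.95°
50.95° > 2α = 28.07°  →  invalid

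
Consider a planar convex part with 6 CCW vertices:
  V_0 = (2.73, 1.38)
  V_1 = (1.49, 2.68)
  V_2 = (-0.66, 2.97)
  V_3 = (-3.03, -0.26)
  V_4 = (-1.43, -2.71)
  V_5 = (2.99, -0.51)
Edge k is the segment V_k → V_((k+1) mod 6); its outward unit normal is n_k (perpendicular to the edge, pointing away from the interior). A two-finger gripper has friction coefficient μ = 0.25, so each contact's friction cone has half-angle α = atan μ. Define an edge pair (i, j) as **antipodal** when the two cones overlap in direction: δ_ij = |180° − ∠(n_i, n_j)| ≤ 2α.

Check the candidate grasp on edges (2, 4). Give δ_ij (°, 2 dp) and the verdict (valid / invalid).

δ = 27.27°, valid

α = atan 0.25 = 14.04°;  2α = 28.07°
edge 2: e_2 = (-2.37, -3.23);  n_2 = (-0.8062, +0.5916)
edge 4: e_4 = (+4.42, +2.20);  n_4 = (+0.4456, -0.8952)
∠(n_2, n_4) = 152.73°
δ = |180° − 152.73°| = 27.27°
27.27° ≤ 2α = 28.07°  →  valid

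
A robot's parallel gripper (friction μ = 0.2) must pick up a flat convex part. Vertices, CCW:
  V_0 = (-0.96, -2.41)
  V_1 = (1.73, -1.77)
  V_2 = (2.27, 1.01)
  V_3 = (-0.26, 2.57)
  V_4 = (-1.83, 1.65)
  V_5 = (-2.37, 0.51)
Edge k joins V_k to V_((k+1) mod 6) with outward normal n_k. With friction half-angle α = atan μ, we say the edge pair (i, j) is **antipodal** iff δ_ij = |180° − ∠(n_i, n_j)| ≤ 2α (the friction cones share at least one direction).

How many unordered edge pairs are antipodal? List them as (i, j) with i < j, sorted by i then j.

count = 2; pairs: (0,3), (1,4)

α = atan 0.2 = 11.31°;  2α = 22.62°
n_0 = (+0.2315, -0.9728)
n_1 = (+0.9817, -0.1907)
n_2 = (+0.5248, +0.8512)
n_3 = (-0.5056, +0.8628)
n_4 = (-0.9037, +0.4281)
n_5 = (-0.9005, -0.4348)
  (0,1): δ = 114.38°  ·
  (0,2): δ = 45.04°  ·
  (0,3): δ = 16.99°  ✓
  (0,4): δ = 51.27°  ·
  (0,5): δ = 102.39°  ·
  (1,2): δ = 110.67°  ·
  (1,3): δ = 48.64°  ·
  (1,4): δ = 14.35°  ✓
  (1,5): δ = 36.77°  ·
  (2,3): δ = 117.97°  ·
  (2,4): δ = 83.69°  ·
  (2,5): δ = 32.57°  ·
  (3,4): δ = 145.72°  ·
  (3,5): δ = 94.59°  ·
  (4,5): δ = 128.88°  ·
antipodal pairs: 2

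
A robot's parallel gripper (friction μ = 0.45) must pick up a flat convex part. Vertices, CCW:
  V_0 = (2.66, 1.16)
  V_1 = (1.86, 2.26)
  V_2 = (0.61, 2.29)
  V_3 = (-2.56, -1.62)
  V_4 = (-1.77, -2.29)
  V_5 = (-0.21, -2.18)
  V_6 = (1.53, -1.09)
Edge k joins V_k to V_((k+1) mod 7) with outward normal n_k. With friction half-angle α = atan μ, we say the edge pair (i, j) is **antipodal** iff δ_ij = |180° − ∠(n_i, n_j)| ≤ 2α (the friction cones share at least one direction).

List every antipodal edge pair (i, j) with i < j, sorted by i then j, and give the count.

count = 7; pairs: (0,3), (1,3), (1,4), (1,5), (2,4), (2,5), (2,6)

α = atan 0.45 = 24.23°;  2α = 48.46°
n_0 = (+0.8087, +0.5882)
n_1 = (+0.0240, +0.9997)
n_2 = (-0.7768, +0.6298)
n_3 = (-0.6468, -0.7627)
n_4 = (+0.0703, -0.9975)
n_5 = (+0.5309, -0.8475)
n_6 = (+0.8936, -0.4488)
  (0,1): δ = 127.40°  ·
  (0,2): δ = 75.06°  ·
  (0,3): δ = 13.67°  ✓
  (0,4): δ = 58.01°  ·
  (0,5): δ = 86.04°  ·
  (0,6): δ = 117.31°  ·
  (1,2): δ = 127.66°  ·
  (1,3): δ = 38.93°  ✓
  (1,4): δ = 5.41°  ✓
  (1,5): δ = 33.44°  ✓
  (1,6): δ = 64.71°  ·
  (2,3): δ = 91.27°  ·
  (2,4): δ = 46.93°  ✓
  (2,5): δ = 18.90°  ✓
  (2,6): δ = 12.37°  ✓
  (3,4): δ = 135.67°  ·
  (3,5): δ = 107.63°  ·
  (3,6): δ = 76.37°  ·
  (4,5): δ = 151.97°  ·
  (4,6): δ = 120.70°  ·
  (5,6): δ = 148.73°  ·
antipodal pairs: 7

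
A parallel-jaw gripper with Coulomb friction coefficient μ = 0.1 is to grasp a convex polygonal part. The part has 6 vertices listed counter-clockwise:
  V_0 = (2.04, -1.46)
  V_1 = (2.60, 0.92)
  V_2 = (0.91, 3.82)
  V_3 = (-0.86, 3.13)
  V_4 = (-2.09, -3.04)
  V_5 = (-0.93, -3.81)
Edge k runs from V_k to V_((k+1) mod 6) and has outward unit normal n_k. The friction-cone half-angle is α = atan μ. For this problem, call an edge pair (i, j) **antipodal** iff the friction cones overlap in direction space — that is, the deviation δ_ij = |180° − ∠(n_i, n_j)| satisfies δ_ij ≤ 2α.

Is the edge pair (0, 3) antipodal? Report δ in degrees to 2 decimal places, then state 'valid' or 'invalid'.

α = atan 0.1 = 5.71°;  2α = 11.42°
edge 0: e_0 = (+0.56, +2.38);  n_0 = (+0.9734, -0.2290)
edge 3: e_3 = (-1.23, -6.17);  n_3 = (-0.9807, +0.1955)
∠(n_0, n_3) = 178.03°
δ = |180° − 178.03°| = 1.97°
1.97° ≤ 2α = 11.42°  →  valid

δ = 1.97°, valid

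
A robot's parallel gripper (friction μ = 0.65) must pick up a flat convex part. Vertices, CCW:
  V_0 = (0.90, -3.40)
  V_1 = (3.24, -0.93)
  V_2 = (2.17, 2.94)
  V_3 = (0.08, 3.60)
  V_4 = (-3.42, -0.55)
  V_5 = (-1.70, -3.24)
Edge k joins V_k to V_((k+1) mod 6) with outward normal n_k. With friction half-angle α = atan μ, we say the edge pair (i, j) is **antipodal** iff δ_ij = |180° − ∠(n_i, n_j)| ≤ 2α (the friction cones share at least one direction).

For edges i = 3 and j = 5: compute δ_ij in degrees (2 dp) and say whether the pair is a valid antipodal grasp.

δ = 53.38°, valid

α = atan 0.65 = 33.02°;  2α = 66.05°
edge 3: e_3 = (-3.50, -4.15);  n_3 = (-0.7644, +0.6447)
edge 5: e_5 = (+2.60, -0.16);  n_5 = (-0.0614, -0.9981)
∠(n_3, n_5) = 126.62°
δ = |180° − 126.62°| = 53.38°
53.38° ≤ 2α = 66.05°  →  valid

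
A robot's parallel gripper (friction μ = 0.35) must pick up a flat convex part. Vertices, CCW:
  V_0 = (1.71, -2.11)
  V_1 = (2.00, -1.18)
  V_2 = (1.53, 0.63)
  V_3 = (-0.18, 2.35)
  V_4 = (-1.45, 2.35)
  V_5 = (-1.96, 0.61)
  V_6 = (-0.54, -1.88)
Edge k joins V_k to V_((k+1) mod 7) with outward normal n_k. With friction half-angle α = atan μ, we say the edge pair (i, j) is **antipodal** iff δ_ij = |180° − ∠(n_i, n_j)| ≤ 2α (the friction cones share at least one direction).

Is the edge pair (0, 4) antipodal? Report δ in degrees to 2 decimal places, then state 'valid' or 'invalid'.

δ = 0.98°, valid

α = atan 0.35 = 19.29°;  2α = 38.58°
edge 0: e_0 = (+0.29, +0.93);  n_0 = (+0.9547, -0.2977)
edge 4: e_4 = (-0.51, -1.74);  n_4 = (-0.9596, +0.2813)
∠(n_0, n_4) = 179.02°
δ = |180° − 179.02°| = 0.98°
0.98° ≤ 2α = 38.58°  →  valid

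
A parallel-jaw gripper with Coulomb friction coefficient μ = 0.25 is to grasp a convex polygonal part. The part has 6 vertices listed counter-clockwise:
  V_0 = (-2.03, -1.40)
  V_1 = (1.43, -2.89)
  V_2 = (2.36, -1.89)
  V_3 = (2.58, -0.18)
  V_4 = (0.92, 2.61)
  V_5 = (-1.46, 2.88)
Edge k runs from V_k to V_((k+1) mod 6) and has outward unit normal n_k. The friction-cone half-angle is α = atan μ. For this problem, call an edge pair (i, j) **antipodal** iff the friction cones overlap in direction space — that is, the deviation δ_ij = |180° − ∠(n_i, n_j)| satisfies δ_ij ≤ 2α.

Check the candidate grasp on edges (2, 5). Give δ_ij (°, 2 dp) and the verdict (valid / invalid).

δ = 0.25°, valid

α = atan 0.25 = 14.04°;  2α = 28.07°
edge 2: e_2 = (+0.22, +1.71);  n_2 = (+0.9918, -0.1276)
edge 5: e_5 = (-0.57, -4.28);  n_5 = (-0.9912, +0.1320)
∠(n_2, n_5) = 179.75°
δ = |180° − 179.75°| = 0.25°
0.25° ≤ 2α = 28.07°  →  valid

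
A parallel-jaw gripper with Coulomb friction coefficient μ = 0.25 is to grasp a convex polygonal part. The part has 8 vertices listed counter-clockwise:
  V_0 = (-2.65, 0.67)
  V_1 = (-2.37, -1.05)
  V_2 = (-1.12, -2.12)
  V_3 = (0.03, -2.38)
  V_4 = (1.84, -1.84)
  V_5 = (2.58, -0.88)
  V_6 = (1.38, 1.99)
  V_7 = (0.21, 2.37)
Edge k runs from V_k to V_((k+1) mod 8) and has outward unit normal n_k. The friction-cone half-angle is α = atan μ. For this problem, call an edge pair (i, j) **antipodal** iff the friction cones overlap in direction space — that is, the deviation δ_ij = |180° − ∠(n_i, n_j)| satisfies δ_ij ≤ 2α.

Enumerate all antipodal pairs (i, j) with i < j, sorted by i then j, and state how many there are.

α = atan 0.25 = 14.04°;  2α = 28.07°
n_0 = (-0.9870, -0.1607)
n_1 = (-0.6503, -0.7597)
n_2 = (-0.2205, -0.9754)
n_3 = (+0.2859, -0.9583)
n_4 = (+0.7920, -0.6105)
n_5 = (+0.9226, +0.3858)
n_6 = (+0.3089, +0.9511)
n_7 = (-0.5110, +0.8596)
  (0,1): δ = 139.81°  ·
  (0,2): δ = 111.99°  ·
  (0,3): δ = 82.63°  ·
  (0,4): δ = 46.87°  ·
  (0,5): δ = 13.44°  ✓
  (0,6): δ = 62.76°  ·
  (0,7): δ = 111.48°  ·
  (1,2): δ = 152.18°  ·
  (1,3): δ = 122.82°  ·
  (1,4): δ = 87.06°  ·
  (1,5): δ = 26.75°  ✓
  (1,6): δ = 22.57°  ✓
  (1,7): δ = 71.29°  ·
  (2,3): δ = 150.65°  ·
  (2,4): δ = 114.89°  ·
  (2,5): δ = 54.57°  ·
  (2,6): δ = 5.25°  ✓
  (2,7): δ = 43.47°  ·
  (3,4): δ = 144.24°  ·
  (3,5): δ = 83.92°  ·
  (3,6): δ = 34.61°  ·
  (3,7): δ = 14.12°  ✓
  (4,5): δ = 119.68°  ·
  (4,6): δ = 70.37°  ·
  (4,7): δ = 21.65°  ✓
  (5,6): δ = 130.68°  ·
  (5,7): δ = 81.96°  ·
  (6,7): δ = 131.28°  ·
antipodal pairs: 6

count = 6; pairs: (0,5), (1,5), (1,6), (2,6), (3,7), (4,7)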